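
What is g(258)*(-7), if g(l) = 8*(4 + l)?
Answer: -14672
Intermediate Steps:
g(l) = 32 + 8*l
g(258)*(-7) = (32 + 8*258)*(-7) = (32 + 2064)*(-7) = 2096*(-7) = -14672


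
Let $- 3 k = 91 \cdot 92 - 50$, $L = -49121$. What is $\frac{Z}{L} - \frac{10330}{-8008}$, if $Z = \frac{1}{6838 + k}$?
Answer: $\frac{257769323439}{199827371744} \approx 1.29$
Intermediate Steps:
$k = -2774$ ($k = - \frac{91 \cdot 92 - 50}{3} = - \frac{8372 - 50}{3} = \left(- \frac{1}{3}\right) 8322 = -2774$)
$Z = \frac{1}{4064}$ ($Z = \frac{1}{6838 - 2774} = \frac{1}{4064} \approx 0.00024606$)
$\frac{Z}{L} - \frac{10330}{-8008} = \frac{1}{4064 \left(-49121\right)} - \frac{10330}{-8008} = \frac{1}{4064} \left(- \frac{1}{49121}\right) - - \frac{5165}{4004} = - \frac{1}{199627744} + \frac{5165}{4004} = \frac{257769323439}{199827371744}$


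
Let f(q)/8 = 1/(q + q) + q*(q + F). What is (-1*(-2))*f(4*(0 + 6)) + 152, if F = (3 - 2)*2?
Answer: 30409/3 ≈ 10136.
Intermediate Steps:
F = 2 (F = 1*2 = 2)
f(q) = 4/q + 8*q*(2 + q) (f(q) = 8*(1/(q + q) + q*(q + 2)) = 8*(1/(2*q) + q*(2 + q)) = 4/q + 8*q*(2 + q))
(-1*(-2))*f(4*(0 + 6)) + 152 = (-1*(-2))*(4*(1 + 2*(4*(0 + 6))²*(2 + 4*(0 + 6)))/((4*(0 + 6)))) + 152 = 2*(4*(1 + 2*(4*6)²*(2 + 4*6))/((4*6))) + 152 = 2*(4*(1 + 2*24²*(2 + 24))/24) + 152 = 2*(4*(1/24)*(1 + 2*576*26)) + 152 = 2*(4*(1/24)*(1 + 29952)) + 152 = 2*(4*(1/24)*29953) + 152 = 2*(29953/6) + 152 = 29953/3 + 152 = 30409/3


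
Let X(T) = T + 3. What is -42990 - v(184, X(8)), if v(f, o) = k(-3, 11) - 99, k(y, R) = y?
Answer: -42888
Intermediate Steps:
X(T) = 3 + T
v(f, o) = -102 (v(f, o) = -3 - 99 = -102)
-42990 - v(184, X(8)) = -42990 - 1*(-102) = -42990 + 102 = -42888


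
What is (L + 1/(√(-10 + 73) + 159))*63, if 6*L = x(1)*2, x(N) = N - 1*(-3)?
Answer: 78827/934 - 7*√7/934 ≈ 84.377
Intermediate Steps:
x(N) = 3 + N (x(N) = N + 3 = 3 + N)
L = 4/3 (L = ((3 + 1)*2)/6 = (4*2)/6 = (⅙)*8 = 4/3 ≈ 1.3333)
(L + 1/(√(-10 + 73) + 159))*63 = (4/3 + 1/(√(-10 + 73) + 159))*63 = (4/3 + 1/(√63 + 159))*63 = (4/3 + 1/(3*√7 + 159))*63 = (4/3 + 1/(159 + 3*√7))*63 = 84 + 63/(159 + 3*√7)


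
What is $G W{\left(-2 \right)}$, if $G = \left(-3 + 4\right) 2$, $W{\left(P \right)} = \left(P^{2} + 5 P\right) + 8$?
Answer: $4$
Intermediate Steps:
$W{\left(P \right)} = 8 + P^{2} + 5 P$
$G = 2$ ($G = 1 \cdot 2 = 2$)
$G W{\left(-2 \right)} = 2 \left(8 + \left(-2\right)^{2} + 5 \left(-2\right)\right) = 2 \left(8 + 4 - 10\right) = 2 \cdot 2 = 4$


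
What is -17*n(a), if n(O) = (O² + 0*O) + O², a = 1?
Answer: -34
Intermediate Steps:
n(O) = 2*O² (n(O) = (O² + 0) + O² = O² + O² = 2*O²)
-17*n(a) = -34*1² = -34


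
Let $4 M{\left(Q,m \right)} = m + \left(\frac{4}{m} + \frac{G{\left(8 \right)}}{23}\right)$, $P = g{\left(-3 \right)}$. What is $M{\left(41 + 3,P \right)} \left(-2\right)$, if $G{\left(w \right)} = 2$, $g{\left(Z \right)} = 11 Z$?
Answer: $\frac{25073}{1518} \approx 16.517$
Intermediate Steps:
$P = -33$ ($P = 11 \left(-3\right) = -33$)
$M{\left(Q,m \right)} = \frac{1}{46} + \frac{1}{m} + \frac{m}{4}$ ($M{\left(Q,m \right)} = \frac{m + \left(\frac{4}{m} + \frac{2}{23}\right)}{4} = \frac{m + \left(\frac{2}{23} + \frac{4}{m}\right)}{4} = \frac{\frac{2}{23} + m + \frac{4}{m}}{4} = \frac{1}{46} + \frac{1}{m} + \frac{m}{4}$)
$M{\left(41 + 3,P \right)} \left(-2\right) = \left(\frac{1}{46} + \frac{1}{-33} + \frac{1}{4} \left(-33\right)\right) \left(-2\right) = \left(\frac{1}{46} - \frac{1}{33} - \frac{33}{4}\right) \left(-2\right) = \left(- \frac{25073}{3036}\right) \left(-2\right) = \frac{25073}{1518}$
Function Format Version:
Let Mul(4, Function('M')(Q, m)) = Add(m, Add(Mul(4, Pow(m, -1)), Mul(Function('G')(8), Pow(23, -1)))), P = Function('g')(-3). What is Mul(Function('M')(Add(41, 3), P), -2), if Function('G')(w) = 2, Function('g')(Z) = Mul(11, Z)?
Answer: Rational(25073, 1518) ≈ 16.517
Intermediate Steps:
P = -33 (P = Mul(11, -3) = -33)
Function('M')(Q, m) = Add(Rational(1, 46), Pow(m, -1), Mul(Rational(1, 4), m)) (Function('M')(Q, m) = Mul(Rational(1, 4), Add(m, Add(Mul(4, Pow(m, -1)), Mul(2, Pow(23, -1))))) = Mul(Rational(1, 4), Add(m, Add(Mul(4, Pow(m, -1)), Mul(2, Rational(1, 23))))) = Mul(Rational(1, 4), Add(m, Add(Mul(4, Pow(m, -1)), Rational(2, 23)))) = Mul(Rational(1, 4), Add(m, Add(Rational(2, 23), Mul(4, Pow(m, -1))))) = Mul(Rational(1, 4), Add(Rational(2, 23), m, Mul(4, Pow(m, -1)))) = Add(Rational(1, 46), Pow(m, -1), Mul(Rational(1, 4), m)))
Mul(Function('M')(Add(41, 3), P), -2) = Mul(Add(Rational(1, 46), Pow(-33, -1), Mul(Rational(1, 4), -33)), -2) = Mul(Add(Rational(1, 46), Rational(-1, 33), Rational(-33, 4)), -2) = Mul(Rational(-25073, 3036), -2) = Rational(25073, 1518)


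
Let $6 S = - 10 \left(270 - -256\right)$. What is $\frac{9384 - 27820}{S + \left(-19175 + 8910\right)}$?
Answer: $\frac{55308}{33425} \approx 1.6547$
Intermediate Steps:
$S = - \frac{2630}{3}$ ($S = \frac{\left(-10\right) \left(270 - -256\right)}{6} = \frac{\left(-10\right) \left(270 + 256\right)}{6} = \frac{\left(-10\right) 526}{6} = \frac{1}{6} \left(-5260\right) = - \frac{2630}{3} \approx -876.67$)
$\frac{9384 - 27820}{S + \left(-19175 + 8910\right)} = \frac{9384 - 27820}{- \frac{2630}{3} + \left(-19175 + 8910\right)} = - \frac{18436}{- \frac{2630}{3} - 10265} = - \frac{18436}{- \frac{33425}{3}} = \left(-18436\right) \left(- \frac{3}{33425}\right) = \frac{55308}{33425}$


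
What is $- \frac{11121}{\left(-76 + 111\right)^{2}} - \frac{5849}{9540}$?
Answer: $- \frac{22651873}{2337300} \approx -9.6915$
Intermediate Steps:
$- \frac{11121}{\left(-76 + 111\right)^{2}} - \frac{5849}{9540} = - \frac{11121}{35^{2}} - \frac{5849}{9540} = - \frac{11121}{1225} - \frac{5849}{9540} = - \frac{22651873}{2337300}$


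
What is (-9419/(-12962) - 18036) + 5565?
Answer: -161639683/12962 ≈ -12470.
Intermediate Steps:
(-9419/(-12962) - 18036) + 5565 = (-9419*(-1/12962) - 18036) + 5565 = (9419/12962 - 18036) + 5565 = -233773213/12962 + 5565 = -161639683/12962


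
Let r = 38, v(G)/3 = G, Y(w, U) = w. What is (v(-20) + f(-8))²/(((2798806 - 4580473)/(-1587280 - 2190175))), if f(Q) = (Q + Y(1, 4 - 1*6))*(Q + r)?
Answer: 30597385500/197963 ≈ 1.5456e+5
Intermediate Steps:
v(G) = 3*G
f(Q) = (1 + Q)*(38 + Q) (f(Q) = (Q + 1)*(Q + 38) = (1 + Q)*(38 + Q))
(v(-20) + f(-8))²/(((2798806 - 4580473)/(-1587280 - 2190175))) = (3*(-20) + (38 + (-8)² + 39*(-8)))²/(((2798806 - 4580473)/(-1587280 - 2190175))) = (-60 + (38 + 64 - 312))²/((-1781667/(-3777455))) = (-60 - 210)²/((-1781667*(-1/3777455))) = (-270)²/(1781667/3777455) = 72900*(3777455/1781667) = 30597385500/197963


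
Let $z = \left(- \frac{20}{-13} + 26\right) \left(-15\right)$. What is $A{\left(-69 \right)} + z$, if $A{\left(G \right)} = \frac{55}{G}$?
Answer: $- \frac{371245}{897} \approx -413.87$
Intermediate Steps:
$z = - \frac{5370}{13}$ ($z = \left(\left(-20\right) \left(- \frac{1}{13}\right) + 26\right) \left(-15\right) = \left(\frac{20}{13} + 26\right) \left(-15\right) = \frac{358}{13} \left(-15\right) = - \frac{5370}{13} \approx -413.08$)
$A{\left(-69 \right)} + z = \frac{55}{-69} - \frac{5370}{13} = 55 \left(- \frac{1}{69}\right) - \frac{5370}{13} = - \frac{55}{69} - \frac{5370}{13} = - \frac{371245}{897}$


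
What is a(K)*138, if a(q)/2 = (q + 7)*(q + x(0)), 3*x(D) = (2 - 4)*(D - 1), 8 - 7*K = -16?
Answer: 577576/49 ≈ 11787.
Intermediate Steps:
K = 24/7 (K = 8/7 - ⅐*(-16) = 8/7 + 16/7 = 24/7 ≈ 3.4286)
x(D) = ⅔ - 2*D/3 (x(D) = ((2 - 4)*(D - 1))/3 = (-2*(-1 + D))/3 = (2 - 2*D)/3 = ⅔ - 2*D/3)
a(q) = 2*(7 + q)*(⅔ + q) (a(q) = 2*((q + 7)*(q + (⅔ - ⅔*0))) = 2*((7 + q)*(q + (⅔ + 0))) = 2*((7 + q)*(q + ⅔)) = 2*((7 + q)*(⅔ + q)) = 2*(7 + q)*(⅔ + q))
a(K)*138 = (28/3 + 2*(24/7)² + (46/3)*(24/7))*138 = (28/3 + 2*(576/49) + 368/7)*138 = (28/3 + 1152/49 + 368/7)*138 = (12556/147)*138 = 577576/49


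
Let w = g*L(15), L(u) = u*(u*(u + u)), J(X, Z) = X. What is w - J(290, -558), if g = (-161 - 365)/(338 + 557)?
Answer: -762010/179 ≈ -4257.0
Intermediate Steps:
g = -526/895 ≈ -0.58771
L(u) = 2*u³ (L(u) = u*(u*(2*u)) = u*(2*u²) = 2*u³)
w = -710100/179 (w = -1052*15³/895 = -1052*3375/895 = -526/895*6750 = -710100/179 ≈ -3967.0)
w - J(290, -558) = -710100/179 - 1*290 = -710100/179 - 290 = -762010/179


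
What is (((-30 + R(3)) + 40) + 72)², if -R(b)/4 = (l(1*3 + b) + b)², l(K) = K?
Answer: 58564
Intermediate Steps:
R(b) = -4*(3 + 2*b)² (R(b) = -4*((1*3 + b) + b)² = -4*((3 + b) + b)² = -4*(3 + 2*b)²)
(((-30 + R(3)) + 40) + 72)² = (((-30 - 4*(3 + 2*3)²) + 40) + 72)² = (((-30 - 4*(3 + 6)²) + 40) + 72)² = (((-30 - 4*9²) + 40) + 72)² = (((-30 - 4*81) + 40) + 72)² = (((-30 - 324) + 40) + 72)² = ((-354 + 40) + 72)² = (-314 + 72)² = (-242)² = 58564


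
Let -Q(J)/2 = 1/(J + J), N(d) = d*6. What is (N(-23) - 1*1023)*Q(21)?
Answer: 387/7 ≈ 55.286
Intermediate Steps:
N(d) = 6*d
Q(J) = -1/J (Q(J) = -2/(J + J) = -2*1/(2*J) = -1/J)
(N(-23) - 1*1023)*Q(21) = (6*(-23) - 1*1023)*(-1/21) = (-138 - 1023)*(-1*1/21) = -1161*(-1/21) = 387/7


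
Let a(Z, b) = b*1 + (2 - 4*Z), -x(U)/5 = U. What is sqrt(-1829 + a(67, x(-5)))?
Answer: 3*I*sqrt(230) ≈ 45.497*I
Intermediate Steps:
x(U) = -5*U
a(Z, b) = 2 + b - 4*Z (a(Z, b) = b + (2 - 4*Z) = 2 + b - 4*Z)
sqrt(-1829 + a(67, x(-5))) = sqrt(-1829 + (2 - 5*(-5) - 4*67)) = sqrt(-1829 + (2 + 25 - 268)) = sqrt(-1829 - 241) = sqrt(-2070) = 3*I*sqrt(230)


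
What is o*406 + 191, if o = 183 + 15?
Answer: 80579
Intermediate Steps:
o = 198
o*406 + 191 = 198*406 + 191 = 80388 + 191 = 80579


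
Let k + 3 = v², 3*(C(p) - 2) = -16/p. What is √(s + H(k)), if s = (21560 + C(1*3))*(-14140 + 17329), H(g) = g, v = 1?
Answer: 4*√38674995/3 ≈ 8291.9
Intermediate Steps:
C(p) = 2 - 16/(3*p) (C(p) = 2 + (-16/p)/3 = 2 - 16/(3*p))
k = -2 (k = -3 + 1² = -3 + 1 = -2)
s = 206266646/3 (s = (21560 + (2 - 16/(3*(1*3))))*(-14140 + 17329) = (21560 + (2 - 16/3/3))*3189 = (21560 + (2 - 16/3*⅓))*3189 = (21560 + (2 - 16/9))*3189 = (21560 + 2/9)*3189 = (194042/9)*3189 = 206266646/3 ≈ 6.8756e+7)
√(s + H(k)) = √(206266646/3 - 2) = √(206266640/3) = 4*√38674995/3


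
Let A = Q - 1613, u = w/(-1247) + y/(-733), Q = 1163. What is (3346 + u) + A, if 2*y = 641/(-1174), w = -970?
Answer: 6217041553015/2146191748 ≈ 2896.8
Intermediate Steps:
y = -641/2348 (y = (641/(-1174))/2 = (641*(-1/1174))/2 = (1/2)*(-641/1174) = -641/2348 ≈ -0.27300)
u = 1670250807/2146191748 (u = -970/(-1247) - 641/2348/(-733) = -970*(-1/1247) - 641/2348*(-1/733) = 970/1247 + 641/1721084 = 1670250807/2146191748 ≈ 0.77824)
A = -450 (A = 1163 - 1613 = -450)
(3346 + u) + A = (3346 + 1670250807/2146191748) - 450 = 7182827839615/2146191748 - 450 = 6217041553015/2146191748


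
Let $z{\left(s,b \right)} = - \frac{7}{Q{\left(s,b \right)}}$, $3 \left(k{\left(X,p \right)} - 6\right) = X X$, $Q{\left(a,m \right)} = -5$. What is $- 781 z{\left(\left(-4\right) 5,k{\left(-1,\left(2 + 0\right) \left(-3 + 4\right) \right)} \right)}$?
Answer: $- \frac{5467}{5} \approx -1093.4$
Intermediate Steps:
$k{\left(X,p \right)} = 6 + \frac{X^{2}}{3}$ ($k{\left(X,p \right)} = 6 + \frac{X X}{3} = 6 + \frac{X^{2}}{3}$)
$z{\left(s,b \right)} = \frac{7}{5}$ ($z{\left(s,b \right)} = - \frac{7}{-5} = \left(-7\right) \left(- \frac{1}{5}\right) = \frac{7}{5}$)
$- 781 z{\left(\left(-4\right) 5,k{\left(-1,\left(2 + 0\right) \left(-3 + 4\right) \right)} \right)} = \left(-781\right) \frac{7}{5} = - \frac{5467}{5}$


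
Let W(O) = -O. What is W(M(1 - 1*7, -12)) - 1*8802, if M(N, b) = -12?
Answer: -8790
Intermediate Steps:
W(M(1 - 1*7, -12)) - 1*8802 = -1*(-12) - 1*8802 = 12 - 8802 = -8790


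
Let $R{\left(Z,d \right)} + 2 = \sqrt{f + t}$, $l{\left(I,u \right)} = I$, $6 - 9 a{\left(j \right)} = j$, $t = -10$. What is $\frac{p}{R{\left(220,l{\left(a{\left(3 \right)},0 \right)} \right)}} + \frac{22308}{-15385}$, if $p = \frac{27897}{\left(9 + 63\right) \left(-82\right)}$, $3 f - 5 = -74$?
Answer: $- \frac{669124549}{560137080} + \frac{9299 i \sqrt{33}}{72816} \approx -1.1946 + 0.73361 i$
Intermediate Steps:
$f = -23$ ($f = \frac{5}{3} + \frac{1}{3} \left(-74\right) = \frac{5}{3} - \frac{74}{3} = -23$)
$a{\left(j \right)} = \frac{2}{3} - \frac{j}{9}$
$R{\left(Z,d \right)} = -2 + i \sqrt{33}$ ($R{\left(Z,d \right)} = -2 + \sqrt{-23 - 10} = -2 + \sqrt{-33} = -2 + i \sqrt{33}$)
$p = - \frac{9299}{1968}$ ($p = \frac{27897}{72 \left(-82\right)} = \frac{27897}{-5904} = 27897 \left(- \frac{1}{5904}\right) = - \frac{9299}{1968} \approx -4.7251$)
$\frac{p}{R{\left(220,l{\left(a{\left(3 \right)},0 \right)} \right)}} + \frac{22308}{-15385} = - \frac{9299}{1968 \left(-2 + i \sqrt{33}\right)} + \frac{22308}{-15385} = - \frac{9299}{1968 \left(-2 + i \sqrt{33}\right)} + 22308 \left(- \frac{1}{15385}\right) = - \frac{9299}{1968 \left(-2 + i \sqrt{33}\right)} - \frac{22308}{15385} = - \frac{22308}{15385} - \frac{9299}{1968 \left(-2 + i \sqrt{33}\right)}$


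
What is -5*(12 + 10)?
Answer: -110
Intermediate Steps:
-5*(12 + 10) = -5*22 = -110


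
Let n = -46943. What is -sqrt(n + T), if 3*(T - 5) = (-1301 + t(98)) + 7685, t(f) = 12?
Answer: -I*sqrt(44806) ≈ -211.67*I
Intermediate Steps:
T = 2137 (T = 5 + ((-1301 + 12) + 7685)/3 = 5 + (-1289 + 7685)/3 = 5 + (1/3)*6396 = 5 + 2132 = 2137)
-sqrt(n + T) = -sqrt(-46943 + 2137) = -sqrt(-44806) = -I*sqrt(44806)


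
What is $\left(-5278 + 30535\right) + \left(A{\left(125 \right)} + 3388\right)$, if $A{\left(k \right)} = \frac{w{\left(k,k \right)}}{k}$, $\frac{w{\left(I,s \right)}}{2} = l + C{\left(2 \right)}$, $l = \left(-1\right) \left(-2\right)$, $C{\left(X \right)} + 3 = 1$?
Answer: $28645$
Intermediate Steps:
$C{\left(X \right)} = -2$ ($C{\left(X \right)} = -3 + 1 = -2$)
$l = 2$
$w{\left(I,s \right)} = 0$ ($w{\left(I,s \right)} = 2 \left(2 - 2\right) = 2 \cdot 0 = 0$)
$A{\left(k \right)} = 0$ ($A{\left(k \right)} = \frac{0}{k} = 0$)
$\left(-5278 + 30535\right) + \left(A{\left(125 \right)} + 3388\right) = \left(-5278 + 30535\right) + \left(0 + 3388\right) = 25257 + 3388 = 28645$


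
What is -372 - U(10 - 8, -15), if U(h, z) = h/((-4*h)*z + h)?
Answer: -22693/61 ≈ -372.02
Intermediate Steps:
U(h, z) = h/(h - 4*h*z) (U(h, z) = h/(-4*h*z + h) = h/(h - 4*h*z))
-372 - U(10 - 8, -15) = -372 - (-1)/(-1 + 4*(-15)) = -372 - (-1)/(-1 - 60) = -372 - (-1)/(-61) = -372 - (-1)*(-1)/61 = -372 - 1*1/61 = -372 - 1/61 = -22693/61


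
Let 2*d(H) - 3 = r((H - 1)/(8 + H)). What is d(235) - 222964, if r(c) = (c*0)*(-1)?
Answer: -445925/2 ≈ -2.2296e+5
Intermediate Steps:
r(c) = 0 (r(c) = 0*(-1) = 0)
d(H) = 3/2 (d(H) = 3/2 + (1/2)*0 = 3/2 + 0 = 3/2)
d(235) - 222964 = 3/2 - 222964 = -445925/2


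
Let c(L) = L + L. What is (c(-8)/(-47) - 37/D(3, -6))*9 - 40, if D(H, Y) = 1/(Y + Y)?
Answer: 186076/47 ≈ 3959.1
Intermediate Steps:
c(L) = 2*L
D(H, Y) = 1/(2*Y)
(c(-8)/(-47) - 37/D(3, -6))*9 - 40 = ((2*(-8))/(-47) - 37/((1/2)/(-6)))*9 - 40 = (-16*(-1/47) - 37/((1/2)*(-1/6)))*9 - 40 = (16/47 - 37/(-1/12))*9 - 40 = (16/47 - 37*(-12))*9 - 40 = (16/47 + 444)*9 - 40 = (20884/47)*9 - 40 = 187956/47 - 40 = 186076/47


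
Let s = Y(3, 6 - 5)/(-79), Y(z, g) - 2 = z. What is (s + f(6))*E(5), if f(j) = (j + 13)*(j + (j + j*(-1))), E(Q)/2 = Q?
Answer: 90010/79 ≈ 1139.4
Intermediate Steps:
Y(z, g) = 2 + z
E(Q) = 2*Q
f(j) = j*(13 + j) (f(j) = (13 + j)*(j + (j - j)) = (13 + j)*(j + 0) = (13 + j)*j = j*(13 + j))
s = -5/79 (s = (2 + 3)/(-79) = 5*(-1/79) = -5/79 ≈ -0.063291)
(s + f(6))*E(5) = (-5/79 + 6*(13 + 6))*(2*5) = (-5/79 + 6*19)*10 = (-5/79 + 114)*10 = (9001/79)*10 = 90010/79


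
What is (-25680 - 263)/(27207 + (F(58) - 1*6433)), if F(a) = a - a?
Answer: -25943/20774 ≈ -1.2488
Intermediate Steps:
F(a) = 0
(-25680 - 263)/(27207 + (F(58) - 1*6433)) = (-25680 - 263)/(27207 + (0 - 1*6433)) = -25943/(27207 + (0 - 6433)) = -25943/(27207 - 6433) = -25943/20774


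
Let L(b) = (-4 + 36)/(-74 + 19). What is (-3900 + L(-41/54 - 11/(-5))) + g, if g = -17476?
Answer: -1175712/55 ≈ -21377.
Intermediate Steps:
L(b) = -32/55 (L(b) = 32/(-55) = 32*(-1/55) = -32/55)
(-3900 + L(-41/54 - 11/(-5))) + g = (-3900 - 32/55) - 17476 = -214532/55 - 17476 = -1175712/55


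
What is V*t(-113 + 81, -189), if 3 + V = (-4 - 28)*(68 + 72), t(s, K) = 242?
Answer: -1084886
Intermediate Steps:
V = -4483 (V = -3 + (-4 - 28)*(68 + 72) = -3 - 32*140 = -3 - 4480 = -4483)
V*t(-113 + 81, -189) = -4483*242 = -1084886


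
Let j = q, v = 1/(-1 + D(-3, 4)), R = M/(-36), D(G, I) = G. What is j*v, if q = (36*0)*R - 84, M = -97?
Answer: 21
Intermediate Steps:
R = 97/36 (R = -97/(-36) = -97*(-1/36) = 97/36 ≈ 2.6944)
q = -84 (q = (36*0)*(97/36) - 84 = 0*(97/36) - 84 = 0 - 84 = -84)
v = -1/4 (v = 1/(-1 - 3) = 1/(-4) = -1/4 ≈ -0.25000)
j = -84
j*v = -84*(-1/4) = 21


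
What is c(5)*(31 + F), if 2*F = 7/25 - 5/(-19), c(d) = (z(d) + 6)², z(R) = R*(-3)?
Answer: 1203174/475 ≈ 2533.0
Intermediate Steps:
z(R) = -3*R
c(d) = (6 - 3*d)² (c(d) = (-3*d + 6)² = (6 - 3*d)²)
F = 129/475 (F = (7/25 - 5/(-19))/2 = (7*(1/25) - 5*(-1/19))/2 = (7/25 + 5/19)/2 = (½)*(258/475) = 129/475 ≈ 0.27158)
c(5)*(31 + F) = (9*(-2 + 5)²)*(31 + 129/475) = (9*3²)*(14854/475) = (9*9)*(14854/475) = 81*(14854/475) = 1203174/475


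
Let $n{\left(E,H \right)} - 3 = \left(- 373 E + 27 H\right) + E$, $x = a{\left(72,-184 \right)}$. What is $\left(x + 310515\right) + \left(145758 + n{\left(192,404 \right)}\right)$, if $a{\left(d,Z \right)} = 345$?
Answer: $396105$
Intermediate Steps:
$x = 345$
$n{\left(E,H \right)} = 3 - 372 E + 27 H$ ($n{\left(E,H \right)} = 3 - \left(- 27 H + 372 E\right) = 3 - 372 E + 27 H$)
$\left(x + 310515\right) + \left(145758 + n{\left(192,404 \right)}\right) = \left(345 + 310515\right) + \left(145758 + \left(3 - 71424 + 27 \cdot 404\right)\right) = 310860 + \left(145758 + \left(3 - 71424 + 10908\right)\right) = 310860 + \left(145758 - 60513\right) = 310860 + 85245 = 396105$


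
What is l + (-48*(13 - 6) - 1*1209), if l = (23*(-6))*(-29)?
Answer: 2457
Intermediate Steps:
l = 4002 (l = -138*(-29) = 4002)
l + (-48*(13 - 6) - 1*1209) = 4002 + (-48*(13 - 6) - 1*1209) = 4002 + (-48*7 - 1209) = 4002 + (-336 - 1209) = 4002 - 1545 = 2457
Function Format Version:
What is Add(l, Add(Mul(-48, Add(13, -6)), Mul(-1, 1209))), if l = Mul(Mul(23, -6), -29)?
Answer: 2457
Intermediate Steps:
l = 4002 (l = Mul(-138, -29) = 4002)
Add(l, Add(Mul(-48, Add(13, -6)), Mul(-1, 1209))) = Add(4002, Add(Mul(-48, Add(13, -6)), Mul(-1, 1209))) = Add(4002, Add(Mul(-48, 7), -1209)) = Add(4002, Add(-336, -1209)) = Add(4002, -1545) = 2457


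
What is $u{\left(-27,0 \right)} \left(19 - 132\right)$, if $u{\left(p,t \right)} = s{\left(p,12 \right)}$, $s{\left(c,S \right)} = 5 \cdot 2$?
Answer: $-1130$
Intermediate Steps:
$s{\left(c,S \right)} = 10$
$u{\left(p,t \right)} = 10$
$u{\left(-27,0 \right)} \left(19 - 132\right) = 10 \left(19 - 132\right) = 10 \left(-113\right) = -1130$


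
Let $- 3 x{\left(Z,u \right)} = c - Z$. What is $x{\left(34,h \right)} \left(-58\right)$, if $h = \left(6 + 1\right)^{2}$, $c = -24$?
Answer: $- \frac{3364}{3} \approx -1121.3$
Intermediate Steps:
$h = 49$ ($h = 7^{2} = 49$)
$x{\left(Z,u \right)} = 8 + \frac{Z}{3}$ ($x{\left(Z,u \right)} = - \frac{-24 - Z}{3} = 8 + \frac{Z}{3}$)
$x{\left(34,h \right)} \left(-58\right) = \left(8 + \frac{1}{3} \cdot 34\right) \left(-58\right) = \left(8 + \frac{34}{3}\right) \left(-58\right) = \frac{58}{3} \left(-58\right) = - \frac{3364}{3}$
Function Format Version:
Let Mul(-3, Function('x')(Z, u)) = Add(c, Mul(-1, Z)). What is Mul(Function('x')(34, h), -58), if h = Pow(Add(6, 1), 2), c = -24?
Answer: Rational(-3364, 3) ≈ -1121.3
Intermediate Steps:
h = 49 (h = Pow(7, 2) = 49)
Function('x')(Z, u) = Add(8, Mul(Rational(1, 3), Z)) (Function('x')(Z, u) = Mul(Rational(-1, 3), Add(-24, Mul(-1, Z))) = Add(8, Mul(Rational(1, 3), Z)))
Mul(Function('x')(34, h), -58) = Mul(Add(8, Mul(Rational(1, 3), 34)), -58) = Mul(Add(8, Rational(34, 3)), -58) = Mul(Rational(58, 3), -58) = Rational(-3364, 3)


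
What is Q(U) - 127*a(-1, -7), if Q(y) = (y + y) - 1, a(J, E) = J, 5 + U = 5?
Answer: 126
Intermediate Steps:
U = 0 (U = -5 + 5 = 0)
Q(y) = -1 + 2*y (Q(y) = 2*y - 1 = -1 + 2*y)
Q(U) - 127*a(-1, -7) = (-1 + 2*0) - 127*(-1) = (-1 + 0) + 127 = -1 + 127 = 126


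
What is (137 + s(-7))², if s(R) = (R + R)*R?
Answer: 55225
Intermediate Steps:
s(R) = 2*R² (s(R) = (2*R)*R = 2*R²)
(137 + s(-7))² = (137 + 2*(-7)²)² = (137 + 2*49)² = (137 + 98)² = 235² = 55225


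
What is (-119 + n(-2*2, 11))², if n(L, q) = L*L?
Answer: 10609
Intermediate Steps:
n(L, q) = L²
(-119 + n(-2*2, 11))² = (-119 + (-2*2)²)² = (-119 + (-4)²)² = (-119 + 16)² = (-103)² = 10609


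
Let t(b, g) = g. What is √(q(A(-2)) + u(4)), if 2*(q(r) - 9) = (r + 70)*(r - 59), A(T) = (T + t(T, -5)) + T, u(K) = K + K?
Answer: 11*I*√17 ≈ 45.354*I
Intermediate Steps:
u(K) = 2*K
A(T) = -5 + 2*T (A(T) = (T - 5) + T = (-5 + T) + T = -5 + 2*T)
q(r) = 9 + (-59 + r)*(70 + r)/2 (q(r) = 9 + ((r + 70)*(r - 59))/2 = 9 + ((70 + r)*(-59 + r))/2 = 9 + ((-59 + r)*(70 + r))/2 = 9 + (-59 + r)*(70 + r)/2)
√(q(A(-2)) + u(4)) = √((-2056 + (-5 + 2*(-2))²/2 + 11*(-5 + 2*(-2))/2) + 2*4) = √((-2056 + (-5 - 4)²/2 + 11*(-5 - 4)/2) + 8) = √((-2056 + (½)*(-9)² + (11/2)*(-9)) + 8) = √((-2056 + (½)*81 - 99/2) + 8) = √((-2056 + 81/2 - 99/2) + 8) = √(-2065 + 8) = √(-2057) = 11*I*√17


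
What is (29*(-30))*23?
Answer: -20010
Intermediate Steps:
(29*(-30))*23 = -870*23 = -20010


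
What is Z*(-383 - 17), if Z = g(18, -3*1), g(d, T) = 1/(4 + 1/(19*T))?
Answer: -22800/227 ≈ -100.44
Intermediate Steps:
g(d, T) = 1/(4 + 1/(19*T))
Z = 57/227 (Z = 19*(-3*1)/(1 + 76*(-3*1)) = 19*(-3)/(1 + 76*(-3)) = 19*(-3)/(1 - 228) = 19*(-3)/(-227) = 19*(-3)*(-1/227) = 57/227 ≈ 0.25110)
Z*(-383 - 17) = 57*(-383 - 17)/227 = (57/227)*(-400) = -22800/227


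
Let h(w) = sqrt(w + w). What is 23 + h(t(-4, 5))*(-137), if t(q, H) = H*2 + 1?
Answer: 23 - 137*sqrt(22) ≈ -619.59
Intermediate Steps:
t(q, H) = 1 + 2*H (t(q, H) = 2*H + 1 = 1 + 2*H)
h(w) = sqrt(2)*sqrt(w) (h(w) = sqrt(2*w) = sqrt(2)*sqrt(w))
23 + h(t(-4, 5))*(-137) = 23 + (sqrt(2)*sqrt(1 + 2*5))*(-137) = 23 + (sqrt(2)*sqrt(1 + 10))*(-137) = 23 + (sqrt(2)*sqrt(11))*(-137) = 23 + sqrt(22)*(-137) = 23 - 137*sqrt(22)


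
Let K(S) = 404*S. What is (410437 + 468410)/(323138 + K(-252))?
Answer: 878847/221330 ≈ 3.9708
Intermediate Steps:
(410437 + 468410)/(323138 + K(-252)) = (410437 + 468410)/(323138 + 404*(-252)) = 878847/(323138 - 101808) = 878847/221330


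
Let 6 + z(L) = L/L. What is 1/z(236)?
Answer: -1/5 ≈ -0.20000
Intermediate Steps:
z(L) = -5 (z(L) = -6 + L/L = -6 + 1 = -5)
1/z(236) = 1/(-5) = -1/5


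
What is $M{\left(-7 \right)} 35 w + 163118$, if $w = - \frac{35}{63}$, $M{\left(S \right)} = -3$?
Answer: $\frac{489529}{3} \approx 1.6318 \cdot 10^{5}$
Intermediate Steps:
$w = - \frac{5}{9}$ ($w = \left(-35\right) \frac{1}{63} = - \frac{5}{9} \approx -0.55556$)
$M{\left(-7 \right)} 35 w + 163118 = \left(-3\right) 35 \left(- \frac{5}{9}\right) + 163118 = \left(-105\right) \left(- \frac{5}{9}\right) + 163118 = \frac{175}{3} + 163118 = \frac{489529}{3}$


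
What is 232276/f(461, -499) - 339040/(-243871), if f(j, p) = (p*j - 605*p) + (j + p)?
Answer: 40497277558/8757163739 ≈ 4.6245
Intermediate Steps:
f(j, p) = j - 604*p + j*p (f(j, p) = (j*p - 605*p) + (j + p) = (-605*p + j*p) + (j + p) = j - 604*p + j*p)
232276/f(461, -499) - 339040/(-243871) = 232276/(461 - 604*(-499) + 461*(-499)) - 339040/(-243871) = 232276/(461 + 301396 - 230039) - 339040*(-1/243871) = 232276/71818 + 339040/243871 = 232276*(1/71818) + 339040/243871 = 116138/35909 + 339040/243871 = 40497277558/8757163739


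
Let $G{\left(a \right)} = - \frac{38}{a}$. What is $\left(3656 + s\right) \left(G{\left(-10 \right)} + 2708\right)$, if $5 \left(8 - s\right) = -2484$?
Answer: $\frac{282081436}{25} \approx 1.1283 \cdot 10^{7}$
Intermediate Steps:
$s = \frac{2524}{5}$ ($s = 8 - - \frac{2484}{5} = 8 + \frac{2484}{5} = \frac{2524}{5} \approx 504.8$)
$\left(3656 + s\right) \left(G{\left(-10 \right)} + 2708\right) = \left(3656 + \frac{2524}{5}\right) \left(- \frac{38}{-10} + 2708\right) = \frac{20804 \left(\left(-38\right) \left(- \frac{1}{10}\right) + 2708\right)}{5} = \frac{20804 \left(\frac{19}{5} + 2708\right)}{5} = \frac{20804}{5} \cdot \frac{13559}{5} = \frac{282081436}{25}$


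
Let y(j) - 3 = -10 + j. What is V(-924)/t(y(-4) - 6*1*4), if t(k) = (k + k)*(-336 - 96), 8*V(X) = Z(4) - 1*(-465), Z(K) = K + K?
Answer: 473/241920 ≈ 0.0019552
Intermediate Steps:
y(j) = -7 + j (y(j) = 3 + (-10 + j) = -7 + j)
Z(K) = 2*K
V(X) = 473/8 (V(X) = (2*4 - 1*(-465))/8 = (8 + 465)/8 = (⅛)*473 = 473/8)
t(k) = -864*k (t(k) = (2*k)*(-432) = -864*k)
V(-924)/t(y(-4) - 6*1*4) = 473/(8*((-864*((-7 - 4) - 6*1*4)))) = 473/(8*((-864*(-11 - 6*4)))) = 473/(8*((-864*(-11 - 1*24)))) = 473/(8*((-864*(-11 - 24)))) = 473/(8*((-864*(-35)))) = (473/8)/30240 = (473/8)*(1/30240) = 473/241920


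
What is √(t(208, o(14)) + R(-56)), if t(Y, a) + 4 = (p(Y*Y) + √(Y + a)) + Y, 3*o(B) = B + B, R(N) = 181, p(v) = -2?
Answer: √(3447 + 6*√489)/3 ≈ 19.943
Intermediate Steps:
o(B) = 2*B/3 (o(B) = (B + B)/3 = (2*B)/3 = 2*B/3)
t(Y, a) = -6 + Y + √(Y + a) (t(Y, a) = -4 + ((-2 + √(Y + a)) + Y) = -4 + (-2 + Y + √(Y + a)) = -6 + Y + √(Y + a))
√(t(208, o(14)) + R(-56)) = √((-6 + 208 + √(208 + (⅔)*14)) + 181) = √((-6 + 208 + √(208 + 28/3)) + 181) = √((-6 + 208 + √(652/3)) + 181) = √((-6 + 208 + 2*√489/3) + 181) = √((202 + 2*√489/3) + 181) = √(383 + 2*√489/3)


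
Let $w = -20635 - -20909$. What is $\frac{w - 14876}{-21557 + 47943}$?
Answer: $- \frac{7301}{13193} \approx -0.5534$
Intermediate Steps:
$w = 274$ ($w = -20635 + 20909 = 274$)
$\frac{w - 14876}{-21557 + 47943} = \frac{274 - 14876}{-21557 + 47943} = - \frac{14602}{26386} = \left(-14602\right) \frac{1}{26386} = - \frac{7301}{13193}$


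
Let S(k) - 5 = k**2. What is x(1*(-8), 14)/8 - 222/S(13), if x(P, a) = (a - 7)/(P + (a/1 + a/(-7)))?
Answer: -981/928 ≈ -1.0571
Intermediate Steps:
S(k) = 5 + k**2
x(P, a) = (-7 + a)/(P + 6*a/7) (x(P, a) = (-7 + a)/(P + (a*1 + a*(-1/7))) = (-7 + a)/(P + (a - a/7)) = (-7 + a)/(P + 6*a/7))
x(1*(-8), 14)/8 - 222/S(13) = (7*(-7 + 14)/(6*14 + 7*(1*(-8))))/8 - 222/(5 + 13**2) = (7*7/(84 + 7*(-8)))*(1/8) - 222/(5 + 169) = (7*7/(84 - 56))*(1/8) - 222/174 = (7*7/28)*(1/8) - 222*1/174 = (7*(1/28)*7)*(1/8) - 37/29 = (7/4)*(1/8) - 37/29 = 7/32 - 37/29 = -981/928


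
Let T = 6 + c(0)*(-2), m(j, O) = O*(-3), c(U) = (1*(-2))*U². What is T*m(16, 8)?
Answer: -144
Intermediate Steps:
c(U) = -2*U²
m(j, O) = -3*O
T = 6 (T = 6 - 2*0²*(-2) = 6 - 2*0*(-2) = 6 + 0*(-2) = 6 + 0 = 6)
T*m(16, 8) = 6*(-3*8) = 6*(-24) = -144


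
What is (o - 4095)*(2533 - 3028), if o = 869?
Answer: 1596870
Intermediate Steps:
(o - 4095)*(2533 - 3028) = (869 - 4095)*(2533 - 3028) = -3226*(-495) = 1596870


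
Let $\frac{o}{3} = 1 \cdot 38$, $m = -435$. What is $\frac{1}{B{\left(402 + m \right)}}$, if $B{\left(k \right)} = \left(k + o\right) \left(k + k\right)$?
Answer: $- \frac{1}{5346} \approx -0.00018706$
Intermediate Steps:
$o = 114$ ($o = 3 \cdot 1 \cdot 38 = 3 \cdot 38 = 114$)
$B{\left(k \right)} = 2 k \left(114 + k\right)$ ($B{\left(k \right)} = \left(k + 114\right) \left(k + k\right) = \left(114 + k\right) 2 k = 2 k \left(114 + k\right)$)
$\frac{1}{B{\left(402 + m \right)}} = \frac{1}{2 \left(402 - 435\right) \left(114 + \left(402 - 435\right)\right)} = \frac{1}{2 \left(-33\right) \left(114 - 33\right)} = \frac{1}{2 \left(-33\right) 81} = \frac{1}{-5346} = - \frac{1}{5346}$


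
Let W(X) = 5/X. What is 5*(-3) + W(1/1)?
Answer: -10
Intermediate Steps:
5*(-3) + W(1/1) = 5*(-3) + 5/(1/1) = -15 + 5/1 = -15 + 5*1 = -15 + 5 = -10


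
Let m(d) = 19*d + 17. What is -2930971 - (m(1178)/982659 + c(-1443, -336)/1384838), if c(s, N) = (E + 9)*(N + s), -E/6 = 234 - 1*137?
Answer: -3988535318380242197/1360823524242 ≈ -2.9310e+6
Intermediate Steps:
E = -582 (E = -6*(234 - 1*137) = -6*(234 - 137) = -6*97 = -582)
m(d) = 17 + 19*d
c(s, N) = -573*N - 573*s (c(s, N) = (-582 + 9)*(N + s) = -573*(N + s) = -573*N - 573*s)
-2930971 - (m(1178)/982659 + c(-1443, -336)/1384838) = -2930971 - ((17 + 19*1178)/982659 + (-573*(-336) - 573*(-1443))/1384838) = -2930971 - ((17 + 22382)*(1/982659) + (192528 + 826839)*(1/1384838)) = -2930971 - (22399*(1/982659) + 1019367*(1/1384838)) = -2930971 - (22399/982659 + 1019367/1384838) = -2930971 - 1*1032709143215/1360823524242 = -2930971 - 1032709143215/1360823524242 = -3988535318380242197/1360823524242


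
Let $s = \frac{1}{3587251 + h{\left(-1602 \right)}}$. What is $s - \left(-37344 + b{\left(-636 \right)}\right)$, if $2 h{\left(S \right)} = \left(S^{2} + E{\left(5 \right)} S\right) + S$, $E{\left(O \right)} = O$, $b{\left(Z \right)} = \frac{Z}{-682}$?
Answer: $\frac{61959080779283}{1659185627} \approx 37343.0$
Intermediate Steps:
$b{\left(Z \right)} = - \frac{Z}{682}$ ($b{\left(Z \right)} = Z \left(- \frac{1}{682}\right) = - \frac{Z}{682}$)
$h{\left(S \right)} = \frac{S^{2}}{2} + 3 S$ ($h{\left(S \right)} = \frac{\left(S^{2} + 5 S\right) + S}{2} = \frac{S^{2} + 6 S}{2} = \frac{S^{2}}{2} + 3 S$)
$s = \frac{1}{4865647}$ ($s = \frac{1}{3587251 + \frac{1}{2} \left(-1602\right) \left(6 - 1602\right)} = \frac{1}{3587251 + \frac{1}{2} \left(-1602\right) \left(-1596\right)} = \frac{1}{3587251 + 1278396} = \frac{1}{4865647} \approx 2.0552 \cdot 10^{-7}$)
$s - \left(-37344 + b{\left(-636 \right)}\right) = \frac{1}{4865647} - \left(-37344 - - \frac{318}{341}\right) = \frac{1}{4865647} - \left(-37344 + \frac{318}{341}\right) = \frac{1}{4865647} - - \frac{12733986}{341} = \frac{1}{4865647} + \frac{12733986}{341} = \frac{61959080779283}{1659185627}$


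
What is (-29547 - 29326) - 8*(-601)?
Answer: -54065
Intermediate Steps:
(-29547 - 29326) - 8*(-601) = -58873 + 4808 = -54065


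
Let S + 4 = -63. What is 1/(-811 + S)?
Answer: -1/878 ≈ -0.0011390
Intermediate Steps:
S = -67 (S = -4 - 63 = -67)
1/(-811 + S) = 1/(-811 - 67) = 1/(-878) = -1/878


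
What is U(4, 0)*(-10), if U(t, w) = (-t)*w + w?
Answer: 0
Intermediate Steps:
U(t, w) = w - t*w (U(t, w) = -t*w + w = w - t*w)
U(4, 0)*(-10) = (0*(1 - 1*4))*(-10) = (0*(1 - 4))*(-10) = (0*(-3))*(-10) = 0*(-10) = 0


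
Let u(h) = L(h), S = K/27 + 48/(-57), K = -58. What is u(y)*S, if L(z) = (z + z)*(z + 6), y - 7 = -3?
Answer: -122720/513 ≈ -239.22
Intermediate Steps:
y = 4 (y = 7 - 3 = 4)
L(z) = 2*z*(6 + z) (L(z) = (2*z)*(6 + z) = 2*z*(6 + z))
S = -1534/513 (S = -58/27 + 48/(-57) = -58*1/27 + 48*(-1/57) = -58/27 - 16/19 = -1534/513 ≈ -2.9903)
u(h) = 2*h*(6 + h)
u(y)*S = (2*4*(6 + 4))*(-1534/513) = (2*4*10)*(-1534/513) = 80*(-1534/513) = -122720/513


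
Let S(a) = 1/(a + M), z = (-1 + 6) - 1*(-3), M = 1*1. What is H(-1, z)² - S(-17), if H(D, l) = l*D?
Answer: 1025/16 ≈ 64.063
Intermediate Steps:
M = 1
z = 8 (z = 5 + 3 = 8)
H(D, l) = D*l
S(a) = 1/(1 + a) (S(a) = 1/(a + 1) = 1/(1 + a))
H(-1, z)² - S(-17) = (-1*8)² - 1/(1 - 17) = (-8)² - 1/(-16) = 64 - 1*(-1/16) = 64 + 1/16 = 1025/16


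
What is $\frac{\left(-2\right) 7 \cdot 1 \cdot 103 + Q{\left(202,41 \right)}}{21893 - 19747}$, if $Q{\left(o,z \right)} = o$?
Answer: $- \frac{620}{1073} \approx -0.57782$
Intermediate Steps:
$\frac{\left(-2\right) 7 \cdot 1 \cdot 103 + Q{\left(202,41 \right)}}{21893 - 19747} = \frac{\left(-2\right) 7 \cdot 1 \cdot 103 + 202}{21893 - 19747} = \frac{\left(-14\right) 1 \cdot 103 + 202}{2146} = \left(\left(-14\right) 103 + 202\right) \frac{1}{2146} = \left(-1442 + 202\right) \frac{1}{2146} = \left(-1240\right) \frac{1}{2146} = - \frac{620}{1073}$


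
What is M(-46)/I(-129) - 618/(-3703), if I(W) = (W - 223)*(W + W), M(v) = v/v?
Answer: 56127991/336291648 ≈ 0.16690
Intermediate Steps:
M(v) = 1
I(W) = 2*W*(-223 + W) (I(W) = (-223 + W)*(2*W) = 2*W*(-223 + W))
M(-46)/I(-129) - 618/(-3703) = 1/(2*(-129)*(-223 - 129)) - 618/(-3703) = 1/(2*(-129)*(-352)) - 618*(-1/3703) = 1/90816 + 618/3703 = 56127991/336291648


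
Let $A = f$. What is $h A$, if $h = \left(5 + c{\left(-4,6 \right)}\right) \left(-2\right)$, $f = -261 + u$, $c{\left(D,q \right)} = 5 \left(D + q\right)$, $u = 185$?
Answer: $2280$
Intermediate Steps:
$c{\left(D,q \right)} = 5 D + 5 q$
$f = -76$ ($f = -261 + 185 = -76$)
$A = -76$
$h = -30$ ($h = \left(5 + \left(5 \left(-4\right) + 5 \cdot 6\right)\right) \left(-2\right) = \left(5 + \left(-20 + 30\right)\right) \left(-2\right) = \left(5 + 10\right) \left(-2\right) = 15 \left(-2\right) = -30$)
$h A = \left(-30\right) \left(-76\right) = 2280$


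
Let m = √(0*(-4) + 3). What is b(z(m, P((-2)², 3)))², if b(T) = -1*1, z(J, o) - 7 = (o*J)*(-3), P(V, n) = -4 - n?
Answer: 1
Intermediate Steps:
m = √3 (m = √(0 + 3) = √3 ≈ 1.7320)
z(J, o) = 7 - 3*J*o (z(J, o) = 7 + (o*J)*(-3) = 7 + (J*o)*(-3) = 7 - 3*J*o)
b(T) = -1
b(z(m, P((-2)², 3)))² = (-1)² = 1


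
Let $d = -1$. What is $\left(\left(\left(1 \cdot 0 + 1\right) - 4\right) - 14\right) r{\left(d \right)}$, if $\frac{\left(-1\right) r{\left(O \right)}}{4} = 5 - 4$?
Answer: $68$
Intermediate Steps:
$r{\left(O \right)} = -4$ ($r{\left(O \right)} = - 4 \left(5 - 4\right) = \left(-4\right) 1 = -4$)
$\left(\left(\left(1 \cdot 0 + 1\right) - 4\right) - 14\right) r{\left(d \right)} = \left(\left(\left(1 \cdot 0 + 1\right) - 4\right) - 14\right) \left(-4\right) = \left(\left(\left(0 + 1\right) - 4\right) - 14\right) \left(-4\right) = \left(\left(1 - 4\right) - 14\right) \left(-4\right) = \left(-3 - 14\right) \left(-4\right) = \left(-17\right) \left(-4\right) = 68$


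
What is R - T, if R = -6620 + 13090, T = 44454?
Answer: -37984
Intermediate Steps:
R = 6470
R - T = 6470 - 1*44454 = 6470 - 44454 = -37984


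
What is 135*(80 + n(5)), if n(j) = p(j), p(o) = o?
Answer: 11475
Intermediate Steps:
n(j) = j
135*(80 + n(5)) = 135*(80 + 5) = 135*85 = 11475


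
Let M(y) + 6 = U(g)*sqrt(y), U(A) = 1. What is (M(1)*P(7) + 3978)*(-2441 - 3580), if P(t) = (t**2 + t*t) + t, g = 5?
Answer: -20790513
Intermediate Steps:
M(y) = -6 + sqrt(y) (M(y) = -6 + 1*sqrt(y) = -6 + sqrt(y))
P(t) = t + 2*t**2 (P(t) = (t**2 + t**2) + t = 2*t**2 + t = t + 2*t**2)
(M(1)*P(7) + 3978)*(-2441 - 3580) = ((-6 + sqrt(1))*(7*(1 + 2*7)) + 3978)*(-2441 - 3580) = ((-6 + 1)*(7*(1 + 14)) + 3978)*(-6021) = (-35*15 + 3978)*(-6021) = (-5*105 + 3978)*(-6021) = (-525 + 3978)*(-6021) = 3453*(-6021) = -20790513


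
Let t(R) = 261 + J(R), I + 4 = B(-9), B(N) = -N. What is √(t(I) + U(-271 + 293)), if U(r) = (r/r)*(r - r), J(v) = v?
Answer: √266 ≈ 16.310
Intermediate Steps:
I = 5 (I = -4 - 1*(-9) = -4 + 9 = 5)
t(R) = 261 + R
U(r) = 0 (U(r) = 1*0 = 0)
√(t(I) + U(-271 + 293)) = √((261 + 5) + 0) = √(266 + 0) = √266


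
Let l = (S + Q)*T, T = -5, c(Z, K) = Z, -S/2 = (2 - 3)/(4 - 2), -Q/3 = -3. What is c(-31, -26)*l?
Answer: 1550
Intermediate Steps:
Q = 9 (Q = -3*(-3) = 9)
S = 1 (S = -2*(2 - 3)/(4 - 2) = -(-2)/2 = -2*(-½) = 1)
l = -50 (l = (1 + 9)*(-5) = 10*(-5) = -50)
c(-31, -26)*l = -31*(-50) = 1550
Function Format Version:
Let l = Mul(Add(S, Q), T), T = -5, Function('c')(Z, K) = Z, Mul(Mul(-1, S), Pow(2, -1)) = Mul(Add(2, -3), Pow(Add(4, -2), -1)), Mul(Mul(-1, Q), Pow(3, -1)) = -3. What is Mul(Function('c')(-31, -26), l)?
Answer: 1550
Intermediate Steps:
Q = 9 (Q = Mul(-3, -3) = 9)
S = 1 (S = Mul(-2, Mul(Add(2, -3), Pow(Add(4, -2), -1))) = Mul(-2, Mul(-1, Pow(2, -1))) = Mul(-2, Mul(-1, Rational(1, 2))) = Mul(-2, Rational(-1, 2)) = 1)
l = -50 (l = Mul(Add(1, 9), -5) = Mul(10, -5) = -50)
Mul(Function('c')(-31, -26), l) = Mul(-31, -50) = 1550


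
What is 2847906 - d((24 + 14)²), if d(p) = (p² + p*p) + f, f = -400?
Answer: -1321966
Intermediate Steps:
d(p) = -400 + 2*p² (d(p) = (p² + p*p) - 400 = (p² + p²) - 400 = 2*p² - 400 = -400 + 2*p²)
2847906 - d((24 + 14)²) = 2847906 - (-400 + 2*((24 + 14)²)²) = 2847906 - (-400 + 2*(38²)²) = 2847906 - (-400 + 2*1444²) = 2847906 - (-400 + 2*2085136) = 2847906 - (-400 + 4170272) = 2847906 - 1*4169872 = 2847906 - 4169872 = -1321966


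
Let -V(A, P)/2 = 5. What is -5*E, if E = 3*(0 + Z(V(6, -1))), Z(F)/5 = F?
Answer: 750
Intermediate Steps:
V(A, P) = -10 (V(A, P) = -2*5 = -10)
Z(F) = 5*F
E = -150 (E = 3*(0 + 5*(-10)) = 3*(0 - 50) = 3*(-50) = -150)
-5*E = -5*(-150) = 750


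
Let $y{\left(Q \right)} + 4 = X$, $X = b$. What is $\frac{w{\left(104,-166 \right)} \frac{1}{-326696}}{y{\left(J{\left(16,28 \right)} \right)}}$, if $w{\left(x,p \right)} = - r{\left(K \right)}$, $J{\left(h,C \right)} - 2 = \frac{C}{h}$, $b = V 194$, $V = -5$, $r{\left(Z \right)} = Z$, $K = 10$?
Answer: $- \frac{5}{159100952} \approx -3.1427 \cdot 10^{-8}$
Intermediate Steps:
$b = -970$ ($b = \left(-5\right) 194 = -970$)
$J{\left(h,C \right)} = 2 + \frac{C}{h}$
$w{\left(x,p \right)} = -10$ ($w{\left(x,p \right)} = \left(-1\right) 10 = -10$)
$X = -970$
$y{\left(Q \right)} = -974$ ($y{\left(Q \right)} = -4 - 970 = -974$)
$\frac{w{\left(104,-166 \right)} \frac{1}{-326696}}{y{\left(J{\left(16,28 \right)} \right)}} = \frac{\left(-10\right) \frac{1}{-326696}}{-974} = \left(-10\right) \left(- \frac{1}{326696}\right) \left(- \frac{1}{974}\right) = \frac{5}{163348} \left(- \frac{1}{974}\right) = - \frac{5}{159100952}$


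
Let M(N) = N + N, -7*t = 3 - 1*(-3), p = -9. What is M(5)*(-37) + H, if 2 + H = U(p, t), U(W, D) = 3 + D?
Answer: -2589/7 ≈ -369.86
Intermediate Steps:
t = -6/7 (t = -(3 - 1*(-3))/7 = -(3 + 3)/7 = -⅐*6 = -6/7 ≈ -0.85714)
M(N) = 2*N
H = ⅐ (H = -2 + (3 - 6/7) = -2 + 15/7 = ⅐ ≈ 0.14286)
M(5)*(-37) + H = (2*5)*(-37) + ⅐ = 10*(-37) + ⅐ = -370 + ⅐ = -2589/7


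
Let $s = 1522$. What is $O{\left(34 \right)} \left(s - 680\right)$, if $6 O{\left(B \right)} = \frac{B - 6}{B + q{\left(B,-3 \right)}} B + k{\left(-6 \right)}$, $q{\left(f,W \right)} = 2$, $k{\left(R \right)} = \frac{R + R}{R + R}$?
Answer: $\frac{103987}{27} \approx 3851.4$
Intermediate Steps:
$k{\left(R \right)} = 1$ ($k{\left(R \right)} = \frac{2 R}{2 R} = 2 R \frac{1}{2 R} = 1$)
$O{\left(B \right)} = \frac{1}{6} + \frac{B \left(-6 + B\right)}{6 \left(2 + B\right)}$ ($O{\left(B \right)} = \frac{\frac{B - 6}{B + 2} B + 1}{6} = \frac{\frac{-6 + B}{2 + B} B + 1}{6} = \frac{\frac{B \left(-6 + B\right)}{2 + B} + 1}{6} = \frac{1 + \frac{B \left(-6 + B\right)}{2 + B}}{6} = \frac{1}{6} + \frac{B \left(-6 + B\right)}{6 \left(2 + B\right)}$)
$O{\left(34 \right)} \left(s - 680\right) = \frac{2 + 34^{2} - 170}{6 \left(2 + 34\right)} \left(1522 - 680\right) = \frac{2 + 1156 - 170}{6 \cdot 36} \cdot 842 = \frac{1}{6} \cdot \frac{1}{36} \cdot 988 \cdot 842 = \frac{247}{54} \cdot 842 = \frac{103987}{27}$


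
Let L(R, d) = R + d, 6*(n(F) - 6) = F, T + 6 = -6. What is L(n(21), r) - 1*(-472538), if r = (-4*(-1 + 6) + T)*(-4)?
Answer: 945351/2 ≈ 4.7268e+5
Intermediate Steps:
T = -12 (T = -6 - 6 = -12)
n(F) = 6 + F/6
r = 128 (r = (-4*(-1 + 6) - 12)*(-4) = (-4*5 - 12)*(-4) = (-20 - 12)*(-4) = -32*(-4) = 128)
L(n(21), r) - 1*(-472538) = ((6 + (⅙)*21) + 128) - 1*(-472538) = ((6 + 7/2) + 128) + 472538 = (19/2 + 128) + 472538 = 275/2 + 472538 = 945351/2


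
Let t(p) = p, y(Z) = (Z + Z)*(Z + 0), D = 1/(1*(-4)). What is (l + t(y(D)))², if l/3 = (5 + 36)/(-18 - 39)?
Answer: 95481/23104 ≈ 4.1327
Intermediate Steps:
D = -¼ (D = 1/(-4) = -¼ ≈ -0.25000)
y(Z) = 2*Z² (y(Z) = (2*Z)*Z = 2*Z²)
l = -41/19 (l = 3*((5 + 36)/(-18 - 39)) = 3*(41/(-57)) = 3*(41*(-1/57)) = 3*(-41/57) = -41/19 ≈ -2.1579)
(l + t(y(D)))² = (-41/19 + 2*(-¼)²)² = (-41/19 + 2*(1/16))² = (-41/19 + ⅛)² = (-309/152)² = 95481/23104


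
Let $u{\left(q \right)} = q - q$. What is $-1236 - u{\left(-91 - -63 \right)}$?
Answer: $-1236$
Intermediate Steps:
$u{\left(q \right)} = 0$
$-1236 - u{\left(-91 - -63 \right)} = -1236 - 0 = -1236 + 0 = -1236$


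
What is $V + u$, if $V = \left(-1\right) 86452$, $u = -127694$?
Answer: $-214146$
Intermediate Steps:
$V = -86452$
$V + u = -86452 - 127694 = -214146$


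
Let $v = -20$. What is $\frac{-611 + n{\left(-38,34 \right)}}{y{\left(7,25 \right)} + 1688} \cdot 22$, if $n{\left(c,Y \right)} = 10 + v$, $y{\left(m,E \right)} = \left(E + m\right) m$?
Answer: $- \frac{6831}{956} \approx -7.1454$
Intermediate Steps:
$y{\left(m,E \right)} = m \left(E + m\right)$
$n{\left(c,Y \right)} = -10$ ($n{\left(c,Y \right)} = 10 - 20 = -10$)
$\frac{-611 + n{\left(-38,34 \right)}}{y{\left(7,25 \right)} + 1688} \cdot 22 = \frac{-611 - 10}{7 \left(25 + 7\right) + 1688} \cdot 22 = - \frac{621}{7 \cdot 32 + 1688} \cdot 22 = - \frac{621}{224 + 1688} \cdot 22 = - \frac{621}{1912} \cdot 22 = \left(-621\right) \frac{1}{1912} \cdot 22 = \left(- \frac{621}{1912}\right) 22 = - \frac{6831}{956}$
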